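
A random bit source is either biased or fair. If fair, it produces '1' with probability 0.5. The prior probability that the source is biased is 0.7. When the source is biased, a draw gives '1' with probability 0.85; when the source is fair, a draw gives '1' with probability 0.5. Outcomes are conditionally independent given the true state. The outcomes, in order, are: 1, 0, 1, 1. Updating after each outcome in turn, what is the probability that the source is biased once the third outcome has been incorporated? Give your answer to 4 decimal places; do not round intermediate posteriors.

After '1': P(biased) = 0.85·0.7000 / (0.85·0.7000 + 0.5·0.3000) ≈ 0.7987
After '0': P(biased) = 0.15·0.7987 / (0.15·0.7987 + 0.5·0.2013) ≈ 0.5434
After '1': P(biased) = 0.85·0.5434 / (0.85·0.5434 + 0.5·0.4566) ≈ 0.6692

0.6692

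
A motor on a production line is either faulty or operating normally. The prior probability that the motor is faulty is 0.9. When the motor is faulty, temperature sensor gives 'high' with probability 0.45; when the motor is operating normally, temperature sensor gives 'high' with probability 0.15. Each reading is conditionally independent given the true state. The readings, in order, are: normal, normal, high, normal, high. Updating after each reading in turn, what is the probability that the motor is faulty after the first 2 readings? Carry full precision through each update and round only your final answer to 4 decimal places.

0.7903

After 'normal': P(faulty) = 0.55·0.9000 / (0.55·0.9000 + 0.85·0.1000) ≈ 0.8534
After 'normal': P(faulty) = 0.55·0.8534 / (0.55·0.8534 + 0.85·0.1466) ≈ 0.7903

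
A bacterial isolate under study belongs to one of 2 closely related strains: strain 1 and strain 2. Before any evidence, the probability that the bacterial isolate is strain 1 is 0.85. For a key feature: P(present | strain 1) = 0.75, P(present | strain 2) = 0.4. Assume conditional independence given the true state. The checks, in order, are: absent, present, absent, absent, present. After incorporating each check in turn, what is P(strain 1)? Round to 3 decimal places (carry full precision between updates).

0.590

After 'absent': P(strain 1) = 0.25·0.8500 / (0.25·0.8500 + 0.6·0.1500) ≈ 0.7025
After 'present': P(strain 1) = 0.75·0.7025 / (0.75·0.7025 + 0.4·0.2975) ≈ 0.8157
After 'absent': P(strain 1) = 0.25·0.8157 / (0.25·0.8157 + 0.6·0.1843) ≈ 0.6485
After 'absent': P(strain 1) = 0.25·0.6485 / (0.25·0.6485 + 0.6·0.3515) ≈ 0.4346
After 'present': P(strain 1) = 0.75·0.4346 / (0.75·0.4346 + 0.4·0.5654) ≈ 0.5903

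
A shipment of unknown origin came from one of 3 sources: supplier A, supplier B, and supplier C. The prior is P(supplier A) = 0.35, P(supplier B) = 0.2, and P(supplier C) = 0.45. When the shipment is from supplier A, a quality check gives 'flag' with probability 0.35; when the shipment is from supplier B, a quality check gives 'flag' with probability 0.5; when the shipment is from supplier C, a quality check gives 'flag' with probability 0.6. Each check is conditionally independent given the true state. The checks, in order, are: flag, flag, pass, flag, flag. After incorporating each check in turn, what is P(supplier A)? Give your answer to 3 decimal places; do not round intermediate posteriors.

After 'flag': normaliser = 0.35·0.3500 + 0.5·0.2000 + 0.6·0.4500; P(supplier A) ≈ 0.2487, P(supplier B) ≈ 0.2030, P(supplier C) ≈ 0.5482
After 'flag': normaliser = 0.35·0.2487 + 0.5·0.2030 + 0.6·0.5482; P(supplier A) ≈ 0.1682, P(supplier B) ≈ 0.1962, P(supplier C) ≈ 0.6356
After 'pass': normaliser = 0.65·0.1682 + 0.5·0.1962 + 0.4·0.6356; P(supplier A) ≈ 0.2368, P(supplier B) ≈ 0.2125, P(supplier C) ≈ 0.5507
After 'flag': normaliser = 0.35·0.2368 + 0.5·0.2125 + 0.6·0.5507; P(supplier A) ≈ 0.1596, P(supplier B) ≈ 0.2045, P(supplier C) ≈ 0.6360
After 'flag': normaliser = 0.35·0.1596 + 0.5·0.2045 + 0.6·0.6360; P(supplier A) ≈ 0.1035, P(supplier B) ≈ 0.1894, P(supplier C) ≈ 0.7071

0.103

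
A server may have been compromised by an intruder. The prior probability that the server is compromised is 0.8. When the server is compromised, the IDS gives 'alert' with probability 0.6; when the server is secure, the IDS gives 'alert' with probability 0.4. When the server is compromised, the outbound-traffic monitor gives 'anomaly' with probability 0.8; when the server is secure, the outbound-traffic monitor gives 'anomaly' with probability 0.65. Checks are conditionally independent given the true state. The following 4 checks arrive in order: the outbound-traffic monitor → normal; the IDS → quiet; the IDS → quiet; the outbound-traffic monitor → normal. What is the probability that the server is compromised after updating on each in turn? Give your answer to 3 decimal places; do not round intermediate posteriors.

0.367

After the outbound-traffic monitor='normal': P(compromised) = 0.2·0.8000 / (0.2·0.8000 + 0.35·0.2000) ≈ 0.6957
After the IDS='quiet': P(compromised) = 0.4·0.6957 / (0.4·0.6957 + 0.6·0.3043) ≈ 0.6038
After the IDS='quiet': P(compromised) = 0.4·0.6038 / (0.4·0.6038 + 0.6·0.3962) ≈ 0.5039
After the outbound-traffic monitor='normal': P(compromised) = 0.2·0.5039 / (0.2·0.5039 + 0.35·0.4961) ≈ 0.3673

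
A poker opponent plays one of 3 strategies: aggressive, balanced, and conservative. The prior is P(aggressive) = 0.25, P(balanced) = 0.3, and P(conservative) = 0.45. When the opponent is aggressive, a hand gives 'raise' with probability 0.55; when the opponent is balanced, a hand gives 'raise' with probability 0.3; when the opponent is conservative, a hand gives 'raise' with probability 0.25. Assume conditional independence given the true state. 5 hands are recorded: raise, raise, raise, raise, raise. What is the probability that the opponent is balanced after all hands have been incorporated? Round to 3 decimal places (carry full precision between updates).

0.053

After 'raise': normaliser = 0.55·0.2500 + 0.3·0.3000 + 0.25·0.4500; P(aggressive) ≈ 0.4044, P(balanced) ≈ 0.2647, P(conservative) ≈ 0.3309
After 'raise': normaliser = 0.55·0.4044 + 0.3·0.2647 + 0.25·0.3309; P(aggressive) ≈ 0.5784, P(balanced) ≈ 0.2065, P(conservative) ≈ 0.2151
After 'raise': normaliser = 0.55·0.5784 + 0.3·0.2065 + 0.25·0.2151; P(aggressive) ≈ 0.7333, P(balanced) ≈ 0.1428, P(conservative) ≈ 0.1240
After 'raise': normaliser = 0.55·0.7333 + 0.3·0.1428 + 0.25·0.1240; P(aggressive) ≈ 0.8453, P(balanced) ≈ 0.0898, P(conservative) ≈ 0.0649
After 'raise': normaliser = 0.55·0.8453 + 0.3·0.0898 + 0.25·0.0649; P(aggressive) ≈ 0.9150, P(balanced) ≈ 0.0530, P(conservative) ≈ 0.0320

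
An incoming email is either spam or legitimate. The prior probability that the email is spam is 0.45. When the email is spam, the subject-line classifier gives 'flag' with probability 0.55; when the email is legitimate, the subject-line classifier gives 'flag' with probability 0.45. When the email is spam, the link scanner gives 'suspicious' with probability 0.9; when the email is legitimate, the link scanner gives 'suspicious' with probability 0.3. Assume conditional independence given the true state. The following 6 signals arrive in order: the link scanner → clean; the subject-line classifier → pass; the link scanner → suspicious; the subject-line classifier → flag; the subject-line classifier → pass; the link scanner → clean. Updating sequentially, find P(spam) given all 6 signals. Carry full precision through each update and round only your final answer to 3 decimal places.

0.039

Apply Bayes' rule sequentially, carrying P(spam) forward.
After the link scanner='clean': P(spam) = 0.1·0.4500 / (0.1·0.4500 + 0.7·0.5500) ≈ 0.1047
After the subject-line classifier='pass': P(spam) = 0.45·0.1047 / (0.45·0.1047 + 0.55·0.8953) ≈ 0.0873
After the link scanner='suspicious': P(spam) = 0.9·0.0873 / (0.9·0.0873 + 0.3·0.9127) ≈ 0.2229
After the subject-line classifier='flag': P(spam) = 0.55·0.2229 / (0.55·0.2229 + 0.45·0.7771) ≈ 0.2596
After the subject-line classifier='pass': P(spam) = 0.45·0.2596 / (0.45·0.2596 + 0.55·0.7404) ≈ 0.2229
After the link scanner='clean': P(spam) = 0.1·0.2229 / (0.1·0.2229 + 0.7·0.7771) ≈ 0.0394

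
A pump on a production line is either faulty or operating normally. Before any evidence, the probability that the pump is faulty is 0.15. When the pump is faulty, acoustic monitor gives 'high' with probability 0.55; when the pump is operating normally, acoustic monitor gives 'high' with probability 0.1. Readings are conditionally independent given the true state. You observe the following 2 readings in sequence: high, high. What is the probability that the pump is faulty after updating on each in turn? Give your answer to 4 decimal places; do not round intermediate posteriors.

0.8422

After 'high': P(faulty) = 0.55·0.1500 / (0.55·0.1500 + 0.1·0.8500) ≈ 0.4925
After 'high': P(faulty) = 0.55·0.4925 / (0.55·0.4925 + 0.1·0.5075) ≈ 0.8422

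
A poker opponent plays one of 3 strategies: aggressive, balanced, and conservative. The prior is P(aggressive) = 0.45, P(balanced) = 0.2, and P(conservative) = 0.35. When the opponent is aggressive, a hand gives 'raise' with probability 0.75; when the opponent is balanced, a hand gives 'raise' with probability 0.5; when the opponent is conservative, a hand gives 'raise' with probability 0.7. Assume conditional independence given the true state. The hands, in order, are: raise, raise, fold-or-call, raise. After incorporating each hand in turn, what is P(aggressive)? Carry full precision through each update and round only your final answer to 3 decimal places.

0.495

After 'raise': normaliser = 0.75·0.4500 + 0.5·0.2000 + 0.7·0.3500; P(aggressive) ≈ 0.4945, P(balanced) ≈ 0.1465, P(conservative) ≈ 0.3590
After 'raise': normaliser = 0.75·0.4945 + 0.5·0.1465 + 0.7·0.3590; P(aggressive) ≈ 0.5333, P(balanced) ≈ 0.1053, P(conservative) ≈ 0.3613
After 'fold-or-call': normaliser = 0.25·0.5333 + 0.5·0.1053 + 0.3·0.3613; P(aggressive) ≈ 0.4529, P(balanced) ≈ 0.1789, P(conservative) ≈ 0.3682
After 'raise': normaliser = 0.75·0.4529 + 0.5·0.1789 + 0.7·0.3682; P(aggressive) ≈ 0.4945, P(balanced) ≈ 0.1302, P(conservative) ≈ 0.3753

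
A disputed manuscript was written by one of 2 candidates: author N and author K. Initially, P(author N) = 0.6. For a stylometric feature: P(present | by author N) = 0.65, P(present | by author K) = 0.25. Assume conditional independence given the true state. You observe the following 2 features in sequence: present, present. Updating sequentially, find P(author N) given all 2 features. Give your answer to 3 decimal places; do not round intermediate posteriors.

0.910

After 'present': P(author N) = 0.65·0.6000 / (0.65·0.6000 + 0.25·0.4000) ≈ 0.7959
After 'present': P(author N) = 0.65·0.7959 / (0.65·0.7959 + 0.25·0.2041) ≈ 0.9102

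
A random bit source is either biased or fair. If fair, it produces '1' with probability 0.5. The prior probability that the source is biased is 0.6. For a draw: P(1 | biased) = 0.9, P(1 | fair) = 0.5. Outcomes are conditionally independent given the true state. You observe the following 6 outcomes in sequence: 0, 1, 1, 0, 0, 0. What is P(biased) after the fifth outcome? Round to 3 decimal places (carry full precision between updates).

0.037

Each posterior becomes the prior for the next update.
After '0': P(biased) = 0.1·0.6000 / (0.1·0.6000 + 0.5·0.4000) ≈ 0.2308
After '1': P(biased) = 0.9·0.2308 / (0.9·0.2308 + 0.5·0.7692) ≈ 0.3506
After '1': P(biased) = 0.9·0.3506 / (0.9·0.3506 + 0.5·0.6494) ≈ 0.4929
After '0': P(biased) = 0.1·0.4929 / (0.1·0.4929 + 0.5·0.5071) ≈ 0.1628
After '0': P(biased) = 0.1·0.1628 / (0.1·0.1628 + 0.5·0.8372) ≈ 0.0374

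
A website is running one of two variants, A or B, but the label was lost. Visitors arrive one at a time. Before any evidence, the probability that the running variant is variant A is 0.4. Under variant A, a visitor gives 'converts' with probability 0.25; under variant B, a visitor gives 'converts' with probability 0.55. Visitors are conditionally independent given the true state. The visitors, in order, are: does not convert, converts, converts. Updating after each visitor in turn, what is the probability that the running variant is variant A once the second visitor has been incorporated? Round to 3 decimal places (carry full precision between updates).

After 'does not convert': P(A) = 0.75·0.4000 / (0.75·0.4000 + 0.45·0.6000) ≈ 0.5263
After 'converts': P(A) = 0.25·0.5263 / (0.25·0.5263 + 0.55·0.4737) ≈ 0.3356

0.336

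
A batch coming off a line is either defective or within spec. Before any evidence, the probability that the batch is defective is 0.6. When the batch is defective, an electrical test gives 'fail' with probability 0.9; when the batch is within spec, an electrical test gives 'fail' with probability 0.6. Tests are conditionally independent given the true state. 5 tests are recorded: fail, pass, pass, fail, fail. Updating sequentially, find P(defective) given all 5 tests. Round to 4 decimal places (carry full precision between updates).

0.2404

Each posterior becomes the prior for the next update.
After 'fail': P(defective) = 0.9·0.6000 / (0.9·0.6000 + 0.6·0.4000) ≈ 0.6923
After 'pass': P(defective) = 0.1·0.6923 / (0.1·0.6923 + 0.4·0.3077) ≈ 0.3600
After 'pass': P(defective) = 0.1·0.3600 / (0.1·0.3600 + 0.4·0.6400) ≈ 0.1233
After 'fail': P(defective) = 0.9·0.1233 / (0.9·0.1233 + 0.6·0.8767) ≈ 0.1742
After 'fail': P(defective) = 0.9·0.1742 / (0.9·0.1742 + 0.6·0.8258) ≈ 0.2404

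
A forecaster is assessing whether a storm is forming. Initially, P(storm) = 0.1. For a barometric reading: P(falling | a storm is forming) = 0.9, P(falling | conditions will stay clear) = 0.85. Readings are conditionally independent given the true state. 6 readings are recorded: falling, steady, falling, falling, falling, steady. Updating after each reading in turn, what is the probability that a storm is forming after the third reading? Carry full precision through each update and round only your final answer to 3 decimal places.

0.077

After 'falling': P(storm) = 0.9·0.1000 / (0.9·0.1000 + 0.85·0.9000) ≈ 0.1053
After 'steady': P(storm) = 0.1·0.1053 / (0.1·0.1053 + 0.15·0.8947) ≈ 0.0727
After 'falling': P(storm) = 0.9·0.0727 / (0.9·0.0727 + 0.85·0.9273) ≈ 0.0767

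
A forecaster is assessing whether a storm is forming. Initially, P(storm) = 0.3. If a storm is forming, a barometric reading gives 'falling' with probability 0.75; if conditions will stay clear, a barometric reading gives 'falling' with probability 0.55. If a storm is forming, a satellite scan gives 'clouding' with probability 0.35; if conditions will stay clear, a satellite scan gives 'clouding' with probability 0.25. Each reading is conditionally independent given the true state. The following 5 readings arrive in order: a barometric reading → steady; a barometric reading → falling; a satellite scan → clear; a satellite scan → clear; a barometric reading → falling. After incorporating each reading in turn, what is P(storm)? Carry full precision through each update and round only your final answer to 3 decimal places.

Apply Bayes' rule sequentially, carrying P(storm) forward.
After a barometric reading='steady': P(storm) = 0.25·0.3000 / (0.25·0.3000 + 0.45·0.7000) ≈ 0.1923
After a barometric reading='falling': P(storm) = 0.75·0.1923 / (0.75·0.1923 + 0.55·0.8077) ≈ 0.2451
After a satellite scan='clear': P(storm) = 0.65·0.2451 / (0.65·0.2451 + 0.75·0.7549) ≈ 0.2196
After a satellite scan='clear': P(storm) = 0.65·0.2196 / (0.65·0.2196 + 0.75·0.7804) ≈ 0.1961
After a barometric reading='falling': P(storm) = 0.75·0.1961 / (0.75·0.1961 + 0.55·0.8039) ≈ 0.2496

0.250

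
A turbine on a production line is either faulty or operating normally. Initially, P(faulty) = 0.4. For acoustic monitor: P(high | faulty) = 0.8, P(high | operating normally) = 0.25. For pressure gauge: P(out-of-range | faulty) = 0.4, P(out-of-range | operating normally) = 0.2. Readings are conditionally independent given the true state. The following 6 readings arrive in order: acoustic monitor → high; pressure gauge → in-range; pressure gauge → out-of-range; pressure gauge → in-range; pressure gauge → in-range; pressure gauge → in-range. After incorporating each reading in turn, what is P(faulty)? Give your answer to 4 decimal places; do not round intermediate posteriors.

0.5745

After acoustic monitor='high': P(faulty) = 0.8·0.4000 / (0.8·0.4000 + 0.25·0.6000) ≈ 0.6809
After pressure gauge='in-range': P(faulty) = 0.6·0.6809 / (0.6·0.6809 + 0.8·0.3191) ≈ 0.6154
After pressure gauge='out-of-range': P(faulty) = 0.4·0.6154 / (0.4·0.6154 + 0.2·0.3846) ≈ 0.7619
After pressure gauge='in-range': P(faulty) = 0.6·0.7619 / (0.6·0.7619 + 0.8·0.2381) ≈ 0.7059
After pressure gauge='in-range': P(faulty) = 0.6·0.7059 / (0.6·0.7059 + 0.8·0.2941) ≈ 0.6429
After pressure gauge='in-range': P(faulty) = 0.6·0.6429 / (0.6·0.6429 + 0.8·0.3571) ≈ 0.5745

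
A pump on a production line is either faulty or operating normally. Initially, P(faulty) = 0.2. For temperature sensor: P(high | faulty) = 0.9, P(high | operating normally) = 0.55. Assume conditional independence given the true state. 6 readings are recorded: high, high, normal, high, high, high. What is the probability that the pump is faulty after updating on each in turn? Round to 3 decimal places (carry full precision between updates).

0.395

After 'high': P(faulty) = 0.9·0.2000 / (0.9·0.2000 + 0.55·0.8000) ≈ 0.2903
After 'high': P(faulty) = 0.9·0.2903 / (0.9·0.2903 + 0.55·0.7097) ≈ 0.4010
After 'normal': P(faulty) = 0.1·0.4010 / (0.1·0.4010 + 0.45·0.5990) ≈ 0.1295
After 'high': P(faulty) = 0.9·0.1295 / (0.9·0.1295 + 0.55·0.8705) ≈ 0.1958
After 'high': P(faulty) = 0.9·0.1958 / (0.9·0.1958 + 0.55·0.8042) ≈ 0.2849
After 'high': P(faulty) = 0.9·0.2849 / (0.9·0.2849 + 0.55·0.7151) ≈ 0.3946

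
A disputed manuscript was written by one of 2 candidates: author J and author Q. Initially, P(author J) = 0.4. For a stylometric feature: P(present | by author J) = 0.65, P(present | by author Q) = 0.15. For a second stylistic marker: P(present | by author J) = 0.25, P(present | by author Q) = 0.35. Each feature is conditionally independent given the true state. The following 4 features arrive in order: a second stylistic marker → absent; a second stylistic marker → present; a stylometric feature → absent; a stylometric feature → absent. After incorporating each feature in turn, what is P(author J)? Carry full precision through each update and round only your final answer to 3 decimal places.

0.085

After a second stylistic marker='absent': P(author J) = 0.75·0.4000 / (0.75·0.4000 + 0.65·0.6000) ≈ 0.4348
After a second stylistic marker='present': P(author J) = 0.25·0.4348 / (0.25·0.4348 + 0.35·0.5652) ≈ 0.3546
After a stylometric feature='absent': P(author J) = 0.35·0.3546 / (0.35·0.3546 + 0.85·0.6454) ≈ 0.1845
After a stylometric feature='absent': P(author J) = 0.35·0.1845 / (0.35·0.1845 + 0.85·0.8155) ≈ 0.0852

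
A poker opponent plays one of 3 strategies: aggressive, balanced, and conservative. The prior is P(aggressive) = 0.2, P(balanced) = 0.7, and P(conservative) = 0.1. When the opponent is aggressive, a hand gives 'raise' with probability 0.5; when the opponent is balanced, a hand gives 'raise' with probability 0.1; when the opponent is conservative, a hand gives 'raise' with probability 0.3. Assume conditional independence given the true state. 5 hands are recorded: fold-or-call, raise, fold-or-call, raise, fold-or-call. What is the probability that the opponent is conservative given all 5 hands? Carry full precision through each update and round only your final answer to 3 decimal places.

0.214

Apply Bayes' rule sequentially, carrying P(conservative) forward.
After 'fold-or-call': normaliser = 0.5·0.2000 + 0.9·0.7000 + 0.7·0.1000; P(aggressive) ≈ 0.1250, P(balanced) ≈ 0.7875, P(conservative) ≈ 0.0875
After 'raise': normaliser = 0.5·0.1250 + 0.1·0.7875 + 0.3·0.0875; P(aggressive) ≈ 0.3731, P(balanced) ≈ 0.4701, P(conservative) ≈ 0.1567
After 'fold-or-call': normaliser = 0.5·0.3731 + 0.9·0.4701 + 0.7·0.1567; P(aggressive) ≈ 0.2593, P(balanced) ≈ 0.5882, P(conservative) ≈ 0.1525
After 'raise': normaliser = 0.5·0.2593 + 0.1·0.5882 + 0.3·0.1525; P(aggressive) ≈ 0.5536, P(balanced) ≈ 0.2511, P(conservative) ≈ 0.1953
After 'fold-or-call': normaliser = 0.5·0.5536 + 0.9·0.2511 + 0.7·0.1953; P(aggressive) ≈ 0.4328, P(balanced) ≈ 0.3534, P(conservative) ≈ 0.2138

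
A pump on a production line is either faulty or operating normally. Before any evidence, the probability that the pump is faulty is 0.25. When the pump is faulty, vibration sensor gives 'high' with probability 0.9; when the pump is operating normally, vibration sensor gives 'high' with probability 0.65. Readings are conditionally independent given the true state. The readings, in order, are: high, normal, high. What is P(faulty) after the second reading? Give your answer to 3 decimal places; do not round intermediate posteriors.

0.117

After 'high': P(faulty) = 0.9·0.2500 / (0.9·0.2500 + 0.65·0.7500) ≈ 0.3158
After 'normal': P(faulty) = 0.1·0.3158 / (0.1·0.3158 + 0.35·0.6842) ≈ 0.1165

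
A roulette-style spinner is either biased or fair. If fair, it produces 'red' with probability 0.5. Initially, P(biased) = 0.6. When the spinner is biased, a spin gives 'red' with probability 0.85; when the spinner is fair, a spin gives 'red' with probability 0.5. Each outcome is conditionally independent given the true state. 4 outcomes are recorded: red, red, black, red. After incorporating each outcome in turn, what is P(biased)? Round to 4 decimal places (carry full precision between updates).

After 'red': P(biased) = 0.85·0.6000 / (0.85·0.6000 + 0.5·0.4000) ≈ 0.7183
After 'red': P(biased) = 0.85·0.7183 / (0.85·0.7183 + 0.5·0.2817) ≈ 0.8126
After 'black': P(biased) = 0.15·0.8126 / (0.15·0.8126 + 0.5·0.1874) ≈ 0.5653
After 'red': P(biased) = 0.85·0.5653 / (0.85·0.5653 + 0.5·0.4347) ≈ 0.6886

0.6886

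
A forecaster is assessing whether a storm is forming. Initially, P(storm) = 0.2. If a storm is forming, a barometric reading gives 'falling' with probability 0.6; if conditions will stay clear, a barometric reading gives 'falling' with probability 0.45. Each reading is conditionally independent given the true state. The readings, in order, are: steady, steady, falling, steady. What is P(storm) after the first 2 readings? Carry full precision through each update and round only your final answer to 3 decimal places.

After 'steady': P(storm) = 0.4·0.2000 / (0.4·0.2000 + 0.55·0.8000) ≈ 0.1538
After 'steady': P(storm) = 0.4·0.1538 / (0.4·0.1538 + 0.55·0.8462) ≈ 0.1168

0.117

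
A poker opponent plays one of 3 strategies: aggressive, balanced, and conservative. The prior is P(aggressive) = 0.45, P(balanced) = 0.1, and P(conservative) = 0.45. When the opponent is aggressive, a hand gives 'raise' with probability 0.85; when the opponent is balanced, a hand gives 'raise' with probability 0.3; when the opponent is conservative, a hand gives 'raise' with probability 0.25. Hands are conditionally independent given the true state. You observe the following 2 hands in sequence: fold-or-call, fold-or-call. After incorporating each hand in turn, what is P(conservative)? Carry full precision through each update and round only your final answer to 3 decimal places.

After 'fold-or-call': normaliser = 0.15·0.4500 + 0.7·0.1000 + 0.75·0.4500; P(aggressive) ≈ 0.1421, P(balanced) ≈ 0.1474, P(conservative) ≈ 0.7105
After 'fold-or-call': normaliser = 0.15·0.1421 + 0.7·0.1474 + 0.75·0.7105; P(aggressive) ≈ 0.0324, P(balanced) ≈ 0.1569, P(conservative) ≈ 0.8106

0.811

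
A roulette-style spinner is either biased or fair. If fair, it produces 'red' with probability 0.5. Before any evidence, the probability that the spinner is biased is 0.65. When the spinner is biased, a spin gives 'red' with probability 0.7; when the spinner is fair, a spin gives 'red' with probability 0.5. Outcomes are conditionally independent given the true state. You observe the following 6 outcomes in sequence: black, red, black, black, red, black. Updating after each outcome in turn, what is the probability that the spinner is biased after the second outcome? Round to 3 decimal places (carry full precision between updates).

After 'black': P(biased) = 0.3·0.6500 / (0.3·0.6500 + 0.5·0.3500) ≈ 0.5270
After 'red': P(biased) = 0.7·0.5270 / (0.7·0.5270 + 0.5·0.4730) ≈ 0.6094

0.609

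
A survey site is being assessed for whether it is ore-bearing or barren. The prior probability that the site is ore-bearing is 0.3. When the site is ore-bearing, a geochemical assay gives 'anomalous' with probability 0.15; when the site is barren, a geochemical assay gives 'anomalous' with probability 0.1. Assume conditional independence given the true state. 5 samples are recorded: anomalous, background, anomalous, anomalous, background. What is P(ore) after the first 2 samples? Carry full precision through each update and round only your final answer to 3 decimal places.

0.378

After 'anomalous': P(ore) = 0.15·0.3000 / (0.15·0.3000 + 0.1·0.7000) ≈ 0.3913
After 'background': P(ore) = 0.85·0.3913 / (0.85·0.3913 + 0.9·0.6087) ≈ 0.3778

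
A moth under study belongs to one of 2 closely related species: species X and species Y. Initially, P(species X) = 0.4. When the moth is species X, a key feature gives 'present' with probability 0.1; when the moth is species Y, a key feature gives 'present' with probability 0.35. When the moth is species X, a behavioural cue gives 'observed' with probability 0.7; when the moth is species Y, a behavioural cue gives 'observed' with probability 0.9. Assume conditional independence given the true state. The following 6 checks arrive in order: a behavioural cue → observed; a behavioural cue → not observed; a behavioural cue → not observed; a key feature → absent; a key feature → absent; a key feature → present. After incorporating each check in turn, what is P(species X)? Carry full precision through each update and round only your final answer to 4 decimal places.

0.7188

Each posterior becomes the prior for the next update.
After a behavioural cue='observed': P(species X) = 0.7·0.4000 / (0.7·0.4000 + 0.9·0.6000) ≈ 0.3415
After a behavioural cue='not observed': P(species X) = 0.3·0.3415 / (0.3·0.3415 + 0.1·0.6585) ≈ 0.6087
After a behavioural cue='not observed': P(species X) = 0.3·0.6087 / (0.3·0.6087 + 0.1·0.3913) ≈ 0.8235
After a key feature='absent': P(species X) = 0.9·0.8235 / (0.9·0.8235 + 0.65·0.1765) ≈ 0.8660
After a key feature='absent': P(species X) = 0.9·0.8660 / (0.9·0.8660 + 0.65·0.1340) ≈ 0.8995
After a key feature='present': P(species X) = 0.1·0.8995 / (0.1·0.8995 + 0.35·0.1005) ≈ 0.7188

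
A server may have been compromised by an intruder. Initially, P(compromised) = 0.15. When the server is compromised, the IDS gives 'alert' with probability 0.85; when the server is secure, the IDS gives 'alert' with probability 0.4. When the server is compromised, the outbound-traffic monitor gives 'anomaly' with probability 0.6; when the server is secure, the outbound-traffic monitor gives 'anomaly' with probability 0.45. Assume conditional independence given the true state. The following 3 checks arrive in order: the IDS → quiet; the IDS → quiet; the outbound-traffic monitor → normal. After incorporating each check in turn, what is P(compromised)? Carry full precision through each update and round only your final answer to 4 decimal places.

0.0080

After the IDS='quiet': P(compromised) = 0.15·0.1500 / (0.15·0.1500 + 0.6·0.8500) ≈ 0.0423
After the IDS='quiet': P(compromised) = 0.15·0.0423 / (0.15·0.0423 + 0.6·0.9577) ≈ 0.0109
After the outbound-traffic monitor='normal': P(compromised) = 0.4·0.0109 / (0.4·0.0109 + 0.55·0.9891) ≈ 0.0080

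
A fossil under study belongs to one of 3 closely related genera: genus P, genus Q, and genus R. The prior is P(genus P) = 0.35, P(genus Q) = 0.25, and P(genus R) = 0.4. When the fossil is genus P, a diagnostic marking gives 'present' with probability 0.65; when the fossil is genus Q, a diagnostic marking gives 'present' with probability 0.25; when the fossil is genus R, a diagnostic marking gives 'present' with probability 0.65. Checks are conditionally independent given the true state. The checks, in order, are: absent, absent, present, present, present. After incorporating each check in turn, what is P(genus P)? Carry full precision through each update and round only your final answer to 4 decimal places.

After 'absent': normaliser = 0.35·0.3500 + 0.75·0.2500 + 0.35·0.4000; P(genus P) ≈ 0.2722, P(genus Q) ≈ 0.4167, P(genus R) ≈ 0.3111
After 'absent': normaliser = 0.35·0.2722 + 0.75·0.4167 + 0.35·0.3111; P(genus P) ≈ 0.1844, P(genus Q) ≈ 0.6048, P(genus R) ≈ 0.2108
After 'present': normaliser = 0.65·0.1844 + 0.25·0.6048 + 0.65·0.2108; P(genus P) ≈ 0.2937, P(genus Q) ≈ 0.3706, P(genus R) ≈ 0.3357
After 'present': normaliser = 0.65·0.2937 + 0.25·0.3706 + 0.65·0.3357; P(genus P) ≈ 0.3805, P(genus Q) ≈ 0.1846, P(genus R) ≈ 0.4349
After 'present': normaliser = 0.65·0.3805 + 0.25·0.1846 + 0.65·0.4349; P(genus P) ≈ 0.4293, P(genus Q) ≈ 0.0801, P(genus R) ≈ 0.4906

0.4293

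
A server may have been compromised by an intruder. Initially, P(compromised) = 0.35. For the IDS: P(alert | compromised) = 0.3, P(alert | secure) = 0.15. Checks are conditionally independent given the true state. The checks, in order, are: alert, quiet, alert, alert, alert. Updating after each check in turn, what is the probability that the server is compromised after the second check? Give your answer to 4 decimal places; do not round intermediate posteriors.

After 'alert': P(compromised) = 0.3·0.3500 / (0.3·0.3500 + 0.15·0.6500) ≈ 0.5185
After 'quiet': P(compromised) = 0.7·0.5185 / (0.7·0.5185 + 0.85·0.4815) ≈ 0.4700

0.4700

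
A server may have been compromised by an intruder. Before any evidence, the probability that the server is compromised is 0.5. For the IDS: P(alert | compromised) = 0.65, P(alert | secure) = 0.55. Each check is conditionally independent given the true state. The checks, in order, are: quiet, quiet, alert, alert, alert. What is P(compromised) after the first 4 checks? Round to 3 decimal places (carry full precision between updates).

Each posterior becomes the prior for the next update.
After 'quiet': P(compromised) = 0.35·0.5000 / (0.35·0.5000 + 0.45·0.5000) ≈ 0.4375
After 'quiet': P(compromised) = 0.35·0.4375 / (0.35·0.4375 + 0.45·0.5625) ≈ 0.3769
After 'alert': P(compromised) = 0.65·0.3769 / (0.65·0.3769 + 0.55·0.6231) ≈ 0.4169
After 'alert': P(compromised) = 0.65·0.4169 / (0.65·0.4169 + 0.55·0.5831) ≈ 0.4580

0.458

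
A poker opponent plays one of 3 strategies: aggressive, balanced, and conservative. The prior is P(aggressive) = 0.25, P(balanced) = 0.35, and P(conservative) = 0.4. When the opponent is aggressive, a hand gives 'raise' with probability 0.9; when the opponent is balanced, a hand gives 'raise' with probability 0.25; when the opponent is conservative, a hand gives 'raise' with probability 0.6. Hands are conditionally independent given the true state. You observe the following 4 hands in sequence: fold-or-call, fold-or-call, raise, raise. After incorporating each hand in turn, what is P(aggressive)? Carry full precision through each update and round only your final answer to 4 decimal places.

Apply Bayes' rule sequentially, carrying P(aggressive) forward.
After 'fold-or-call': normaliser = 0.1·0.2500 + 0.75·0.3500 + 0.4·0.4000; P(aggressive) ≈ 0.0559, P(balanced) ≈ 0.5866, P(conservative) ≈ 0.3575
After 'fold-or-call': normaliser = 0.1·0.0559 + 0.75·0.5866 + 0.4·0.3575; P(aggressive) ≈ 0.0095, P(balanced) ≈ 0.7475, P(conservative) ≈ 0.2430
After 'raise': normaliser = 0.9·0.0095 + 0.25·0.7475 + 0.6·0.2430; P(aggressive) ≈ 0.0250, P(balanced) ≈ 0.5477, P(conservative) ≈ 0.4273
After 'raise': normaliser = 0.9·0.0250 + 0.25·0.5477 + 0.6·0.4273; P(aggressive) ≈ 0.0542, P(balanced) ≈ 0.3293, P(conservative) ≈ 0.6165

0.0542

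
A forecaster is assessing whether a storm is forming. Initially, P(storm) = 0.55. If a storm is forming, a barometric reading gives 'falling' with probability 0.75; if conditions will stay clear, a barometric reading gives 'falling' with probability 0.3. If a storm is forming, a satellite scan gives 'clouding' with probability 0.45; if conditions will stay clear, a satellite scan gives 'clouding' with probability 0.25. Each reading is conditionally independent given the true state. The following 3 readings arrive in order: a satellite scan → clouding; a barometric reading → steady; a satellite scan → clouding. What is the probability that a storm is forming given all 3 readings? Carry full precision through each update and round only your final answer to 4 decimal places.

0.5858

After a satellite scan='clouding': P(storm) = 0.45·0.5500 / (0.45·0.5500 + 0.25·0.4500) ≈ 0.6875
After a barometric reading='steady': P(storm) = 0.25·0.6875 / (0.25·0.6875 + 0.7·0.3125) ≈ 0.4400
After a satellite scan='clouding': P(storm) = 0.45·0.4400 / (0.45·0.4400 + 0.25·0.5600) ≈ 0.5858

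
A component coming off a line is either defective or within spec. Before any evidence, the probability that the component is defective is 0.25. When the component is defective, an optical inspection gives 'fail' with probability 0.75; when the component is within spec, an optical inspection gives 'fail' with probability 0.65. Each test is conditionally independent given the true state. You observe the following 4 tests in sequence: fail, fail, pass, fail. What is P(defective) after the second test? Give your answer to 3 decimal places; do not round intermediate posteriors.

After 'fail': P(defective) = 0.75·0.2500 / (0.75·0.2500 + 0.65·0.7500) ≈ 0.2778
After 'fail': P(defective) = 0.75·0.2778 / (0.75·0.2778 + 0.65·0.7222) ≈ 0.3074

0.307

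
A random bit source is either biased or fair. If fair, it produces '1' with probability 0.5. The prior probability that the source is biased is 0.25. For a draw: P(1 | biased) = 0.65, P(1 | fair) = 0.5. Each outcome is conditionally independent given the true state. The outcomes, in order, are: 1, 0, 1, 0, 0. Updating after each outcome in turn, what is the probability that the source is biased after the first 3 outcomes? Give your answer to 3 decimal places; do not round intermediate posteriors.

0.283

Apply Bayes' rule sequentially, carrying P(biased) forward.
After '1': P(biased) = 0.65·0.2500 / (0.65·0.2500 + 0.5·0.7500) ≈ 0.3023
After '0': P(biased) = 0.35·0.3023 / (0.35·0.3023 + 0.5·0.6977) ≈ 0.2327
After '1': P(biased) = 0.65·0.2327 / (0.65·0.2327 + 0.5·0.7673) ≈ 0.2828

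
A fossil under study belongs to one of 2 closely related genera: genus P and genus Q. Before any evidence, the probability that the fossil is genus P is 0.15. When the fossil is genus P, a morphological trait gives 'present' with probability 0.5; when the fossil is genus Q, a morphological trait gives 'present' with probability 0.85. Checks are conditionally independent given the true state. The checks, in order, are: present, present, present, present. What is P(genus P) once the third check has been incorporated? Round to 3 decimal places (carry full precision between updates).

Apply Bayes' rule sequentially, carrying P(genus P) forward.
After 'present': P(genus P) = 0.5·0.1500 / (0.5·0.1500 + 0.85·0.8500) ≈ 0.0940
After 'present': P(genus P) = 0.5·0.0940 / (0.5·0.0940 + 0.85·0.9060) ≈ 0.0575
After 'present': P(genus P) = 0.5·0.0575 / (0.5·0.0575 + 0.85·0.9425) ≈ 0.0347

0.035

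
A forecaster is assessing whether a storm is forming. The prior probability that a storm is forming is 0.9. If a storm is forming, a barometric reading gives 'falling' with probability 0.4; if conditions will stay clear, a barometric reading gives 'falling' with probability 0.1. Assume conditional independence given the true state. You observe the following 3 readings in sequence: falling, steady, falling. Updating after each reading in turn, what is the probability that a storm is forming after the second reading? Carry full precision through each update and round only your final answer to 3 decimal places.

0.960

Each posterior becomes the prior for the next update.
After 'falling': P(storm) = 0.4·0.9000 / (0.4·0.9000 + 0.1·0.1000) ≈ 0.9730
After 'steady': P(storm) = 0.6·0.9730 / (0.6·0.9730 + 0.9·0.0270) ≈ 0.9600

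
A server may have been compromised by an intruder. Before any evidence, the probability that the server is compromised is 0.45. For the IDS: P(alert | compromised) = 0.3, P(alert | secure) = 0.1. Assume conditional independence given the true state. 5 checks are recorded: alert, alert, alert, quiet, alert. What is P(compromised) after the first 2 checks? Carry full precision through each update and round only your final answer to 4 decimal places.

After 'alert': P(compromised) = 0.3·0.4500 / (0.3·0.4500 + 0.1·0.5500) ≈ 0.7105
After 'alert': P(compromised) = 0.3·0.7105 / (0.3·0.7105 + 0.1·0.2895) ≈ 0.8804

0.8804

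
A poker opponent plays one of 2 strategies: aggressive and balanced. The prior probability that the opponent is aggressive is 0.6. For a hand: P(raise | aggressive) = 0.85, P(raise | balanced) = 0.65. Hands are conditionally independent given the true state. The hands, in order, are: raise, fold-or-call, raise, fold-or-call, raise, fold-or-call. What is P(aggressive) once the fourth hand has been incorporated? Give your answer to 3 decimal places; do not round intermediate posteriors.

After 'raise': P(aggressive) = 0.85·0.6000 / (0.85·0.6000 + 0.65·0.4000) ≈ 0.6623
After 'fold-or-call': P(aggressive) = 0.15·0.6623 / (0.15·0.6623 + 0.35·0.3377) ≈ 0.4567
After 'raise': P(aggressive) = 0.85·0.4567 / (0.85·0.4567 + 0.65·0.5433) ≈ 0.5237
After 'fold-or-call': P(aggressive) = 0.15·0.5237 / (0.15·0.5237 + 0.35·0.4763) ≈ 0.3203

0.320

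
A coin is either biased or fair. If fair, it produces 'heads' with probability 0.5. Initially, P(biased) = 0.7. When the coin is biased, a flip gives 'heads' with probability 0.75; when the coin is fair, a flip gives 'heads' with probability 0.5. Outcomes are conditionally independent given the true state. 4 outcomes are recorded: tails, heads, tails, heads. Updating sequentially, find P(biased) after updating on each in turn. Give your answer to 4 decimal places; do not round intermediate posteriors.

Each posterior becomes the prior for the next update.
After 'tails': P(biased) = 0.25·0.7000 / (0.25·0.7000 + 0.5·0.3000) ≈ 0.5385
After 'heads': P(biased) = 0.75·0.5385 / (0.75·0.5385 + 0.5·0.4615) ≈ 0.6364
After 'tails': P(biased) = 0.25·0.6364 / (0.25·0.6364 + 0.5·0.3636) ≈ 0.4667
After 'heads': P(biased) = 0.75·0.4667 / (0.75·0.4667 + 0.5·0.5333) ≈ 0.5676

0.5676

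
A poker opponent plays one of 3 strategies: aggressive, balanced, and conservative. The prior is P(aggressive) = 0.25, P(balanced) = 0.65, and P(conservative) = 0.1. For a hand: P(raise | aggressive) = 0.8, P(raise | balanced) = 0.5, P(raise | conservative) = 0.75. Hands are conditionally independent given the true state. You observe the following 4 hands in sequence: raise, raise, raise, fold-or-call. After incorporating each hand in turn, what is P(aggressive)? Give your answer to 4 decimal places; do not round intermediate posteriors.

After 'raise': normaliser = 0.8·0.2500 + 0.5·0.6500 + 0.75·0.1000; P(aggressive) ≈ 0.3333, P(balanced) ≈ 0.5417, P(conservative) ≈ 0.1250
After 'raise': normaliser = 0.8·0.3333 + 0.5·0.5417 + 0.75·0.1250; P(aggressive) ≈ 0.4224, P(balanced) ≈ 0.4290, P(conservative) ≈ 0.1485
After 'raise': normaliser = 0.8·0.4224 + 0.5·0.4290 + 0.75·0.1485; P(aggressive) ≈ 0.5091, P(balanced) ≈ 0.3231, P(conservative) ≈ 0.1678
After 'fold-or-call': normaliser = 0.2·0.5091 + 0.5·0.3231 + 0.25·0.1678; P(aggressive) ≈ 0.3335, P(balanced) ≈ 0.5292, P(conservative) ≈ 0.1374

0.3335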